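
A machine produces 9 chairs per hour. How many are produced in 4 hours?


Production rate: 9 chairs per hour
Time: 4 hours
Total: 9 x 4 = 36 chairs

36 chairs


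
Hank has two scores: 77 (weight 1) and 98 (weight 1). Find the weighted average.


Weighted sum:
1 x 77 + 1 x 98 = 175
Total weight:
1 + 1 = 2
Weighted average:
175 / 2 = 87.5

87.5


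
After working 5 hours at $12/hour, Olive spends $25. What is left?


Calculate earnings:
5 x $12 = $60
Subtract spending:
$60 - $25 = $35

$35


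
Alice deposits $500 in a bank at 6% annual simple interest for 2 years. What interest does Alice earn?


Use the formula I = P x R x T / 100
P x R x T = 500 x 6 x 2 = 6000
I = 6000 / 100 = $60

$60


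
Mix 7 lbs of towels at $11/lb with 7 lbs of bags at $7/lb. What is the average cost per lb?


Cost of towels:
7 x $11 = $77
Cost of bags:
7 x $7 = $49
Total cost: $77 + $49 = $126
Total weight: 14 lbs
Average: $126 / 14 = $9/lb

$9/lb


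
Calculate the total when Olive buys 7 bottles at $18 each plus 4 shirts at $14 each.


Cost of bottles:
7 x $18 = $126
Cost of shirts:
4 x $14 = $56
Add both:
$126 + $56 = $182

$182


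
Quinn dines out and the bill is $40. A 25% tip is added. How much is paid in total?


Calculate the tip:
25% of $40 = $10
Add tip to meal cost:
$40 + $10 = $50

$50


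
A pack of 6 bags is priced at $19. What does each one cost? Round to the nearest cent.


Total cost: $19
Number of items: 6
Unit price: $19 / 6 = $3.1666... ≈ $3.17

$3.17


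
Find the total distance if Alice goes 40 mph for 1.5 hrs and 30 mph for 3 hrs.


Leg 1 distance:
40 x 1.5 = 60 miles
Leg 2 distance:
30 x 3 = 90 miles
Total distance:
60 + 90 = 150 miles

150 miles


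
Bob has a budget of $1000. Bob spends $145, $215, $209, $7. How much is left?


Add up expenses:
$145 + $215 + $209 + $7 = $576
Subtract from budget:
$1000 - $576 = $424

$424


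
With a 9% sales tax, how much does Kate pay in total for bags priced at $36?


Calculate the tax:
9% of $36 = $3.24
Add tax to price:
$36 + $3.24 = $39.24

$39.24


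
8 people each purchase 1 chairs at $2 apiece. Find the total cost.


Cost per person:
1 x $2 = $2
Group total:
8 x $2 = $16

$16


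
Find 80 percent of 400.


Convert percentage to decimal:
80% = 0.8
Multiply:
400 x 0.8 = 320

320


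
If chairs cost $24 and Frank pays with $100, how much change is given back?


Start with the amount paid:
$100
Subtract the price:
$100 - $24 = $76

$76


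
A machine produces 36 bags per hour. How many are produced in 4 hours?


Production rate: 36 bags per hour
Time: 4 hours
Total: 36 x 4 = 144 bags

144 bags


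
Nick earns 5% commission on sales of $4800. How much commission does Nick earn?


Convert rate to decimal:
5% = 0.05
Multiply by sales:
$4800 x 0.05 = $240

$240


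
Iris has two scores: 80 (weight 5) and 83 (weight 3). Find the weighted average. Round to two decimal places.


Weighted sum:
5 x 80 + 3 x 83 = 649
Total weight:
5 + 3 = 8
Weighted average:
649 / 8 = 81.125 ≈ 81.13

81.13


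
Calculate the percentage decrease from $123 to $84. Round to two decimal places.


Find the absolute change:
|84 - 123| = 39
Divide by original and multiply by 100:
39 / 123 x 100 = 31.7073...% ≈ 31.71%

31.71%


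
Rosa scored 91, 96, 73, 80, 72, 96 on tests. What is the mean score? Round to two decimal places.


Add the scores:
91 + 96 + 73 + 80 + 72 + 96 = 508
Divide by the number of tests:
508 / 6 = 84.6666... ≈ 84.67

84.67


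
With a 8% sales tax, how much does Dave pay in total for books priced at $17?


Calculate the tax:
8% of $17 = $1.36
Add tax to price:
$17 + $1.36 = $18.36

$18.36


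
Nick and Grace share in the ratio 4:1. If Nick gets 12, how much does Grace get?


Find the multiplier:
12 / 4 = 3
Apply to Grace's share:
1 x 3 = 3

3


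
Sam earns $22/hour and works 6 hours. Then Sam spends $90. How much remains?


Calculate earnings:
6 x $22 = $132
Subtract spending:
$132 - $90 = $42

$42


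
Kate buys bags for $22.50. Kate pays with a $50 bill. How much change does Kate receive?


Start with the amount paid:
$50
Subtract the price:
$50 - $22.50 = $27.50

$27.50


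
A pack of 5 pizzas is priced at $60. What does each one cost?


Total cost: $60
Number of items: 5
Unit price: $60 / 5 = $12

$12


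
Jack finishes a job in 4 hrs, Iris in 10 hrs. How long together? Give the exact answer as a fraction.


Jack's rate: 1/4 of the job per hour
Iris's rate: 1/10 of the job per hour
Combined rate: 1/4 + 1/10 = 7/20 per hour
Time = 1 / (7/20) = 20/7 hours (≈ 2.86 hours)

20/7 hours


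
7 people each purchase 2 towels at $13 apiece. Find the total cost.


Cost per person:
2 x $13 = $26
Group total:
7 x $26 = $182

$182


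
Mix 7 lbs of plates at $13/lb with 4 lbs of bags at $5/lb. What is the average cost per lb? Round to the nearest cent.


Cost of plates:
7 x $13 = $91
Cost of bags:
4 x $5 = $20
Total cost: $91 + $20 = $111
Total weight: 11 lbs
Average: $111 / 11 = $10.0909... ≈ $10.09/lb

$10.09/lb


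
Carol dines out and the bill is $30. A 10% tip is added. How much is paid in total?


Calculate the tip:
10% of $30 = $3
Add tip to meal cost:
$30 + $3 = $33

$33


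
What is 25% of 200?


Convert percentage to decimal:
25% = 0.25
Multiply:
200 x 0.25 = 50

50


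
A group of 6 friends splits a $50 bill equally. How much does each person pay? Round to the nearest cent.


Total bill: $50
Number of people: 6
Each pays: $50 / 6 = $8.3333... ≈ $8.33

$8.33


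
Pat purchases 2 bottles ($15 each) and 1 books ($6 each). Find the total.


Cost of bottles:
2 x $15 = $30
Cost of books:
1 x $6 = $6
Add both:
$30 + $6 = $36

$36


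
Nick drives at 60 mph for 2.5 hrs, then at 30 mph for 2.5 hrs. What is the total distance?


Leg 1 distance:
60 x 2.5 = 150 miles
Leg 2 distance:
30 x 2.5 = 75 miles
Total distance:
150 + 75 = 225 miles

225 miles


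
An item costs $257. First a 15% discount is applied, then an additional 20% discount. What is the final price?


First discount:
15% of $257 = $38.55
Price after first discount:
$257 - $38.55 = $218.45
Second discount:
20% of $218.45 = $43.69
Final price:
$218.45 - $43.69 = $174.76

$174.76


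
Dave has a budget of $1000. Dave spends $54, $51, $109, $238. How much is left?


Add up expenses:
$54 + $51 + $109 + $238 = $452
Subtract from budget:
$1000 - $452 = $548

$548


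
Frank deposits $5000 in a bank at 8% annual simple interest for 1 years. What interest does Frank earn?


Use the formula I = P x R x T / 100
P x R x T = 5000 x 8 x 1 = 40000
I = 40000 / 100 = $400

$400


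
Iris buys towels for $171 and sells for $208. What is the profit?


Selling price = $208
Cost price = $171
Profit = selling price - cost price:
Profit = $208 - $171 = $37

$37


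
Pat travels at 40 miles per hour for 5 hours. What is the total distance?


Use the formula: distance = speed x time
Speed = 40 mph, Time = 5 hours
40 x 5 = 200 miles

200 miles


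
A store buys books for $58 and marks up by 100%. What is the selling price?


Calculate the markup amount:
100% of $58 = $58
Add to cost:
$58 + $58 = $116

$116


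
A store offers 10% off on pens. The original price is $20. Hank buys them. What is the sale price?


Calculate the discount amount:
10% of $20 = $2
Subtract from original:
$20 - $2 = $18

$18


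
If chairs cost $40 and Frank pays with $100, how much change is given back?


Start with the amount paid:
$100
Subtract the price:
$100 - $40 = $60

$60


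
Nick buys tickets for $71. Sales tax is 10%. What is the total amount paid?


Calculate the tax:
10% of $71 = $7.10
Add tax to price:
$71 + $7.10 = $78.10

$78.10


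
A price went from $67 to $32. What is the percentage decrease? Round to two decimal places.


Find the absolute change:
|32 - 67| = 35
Divide by original and multiply by 100:
35 / 67 x 100 = 52.2388...% ≈ 52.24%

52.24%


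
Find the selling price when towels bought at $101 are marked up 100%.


Calculate the markup amount:
100% of $101 = $101
Add to cost:
$101 + $101 = $202

$202


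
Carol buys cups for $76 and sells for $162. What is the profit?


Selling price = $162
Cost price = $76
Profit = selling price - cost price:
Profit = $162 - $76 = $86

$86


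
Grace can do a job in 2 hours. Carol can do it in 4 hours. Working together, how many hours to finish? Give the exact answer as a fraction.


Grace's rate: 1/2 of the job per hour
Carol's rate: 1/4 of the job per hour
Combined rate: 1/2 + 1/4 = 3/4 per hour
Time = 1 / (3/4) = 4/3 hours (≈ 1.33 hours)

4/3 hours


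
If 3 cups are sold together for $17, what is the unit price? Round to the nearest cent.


Total cost: $17
Number of items: 3
Unit price: $17 / 3 = $5.6666... ≈ $5.67

$5.67


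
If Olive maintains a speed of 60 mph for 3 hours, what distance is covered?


Use the formula: distance = speed x time
Speed = 60 mph, Time = 3 hours
60 x 3 = 180 miles

180 miles


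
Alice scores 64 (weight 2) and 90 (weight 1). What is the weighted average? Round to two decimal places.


Weighted sum:
2 x 64 + 1 x 90 = 218
Total weight:
2 + 1 = 3
Weighted average:
218 / 3 = 72.6666... ≈ 72.67

72.67


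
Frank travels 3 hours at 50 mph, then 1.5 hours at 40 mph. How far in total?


Leg 1 distance:
50 x 3 = 150 miles
Leg 2 distance:
40 x 1.5 = 60 miles
Total distance:
150 + 60 = 210 miles

210 miles


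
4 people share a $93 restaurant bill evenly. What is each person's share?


Total bill: $93
Number of people: 4
Each pays: $93 / 4 = $23.25

$23.25


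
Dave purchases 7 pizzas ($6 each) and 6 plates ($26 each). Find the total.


Cost of pizzas:
7 x $6 = $42
Cost of plates:
6 x $26 = $156
Add both:
$42 + $156 = $198

$198


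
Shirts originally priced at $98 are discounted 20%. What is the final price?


Calculate the discount amount:
20% of $98 = $19.60
Subtract from original:
$98 - $19.60 = $78.40

$78.40


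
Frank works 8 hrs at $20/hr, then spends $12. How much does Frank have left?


Calculate earnings:
8 x $20 = $160
Subtract spending:
$160 - $12 = $148

$148


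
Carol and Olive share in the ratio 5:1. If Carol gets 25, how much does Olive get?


Find the multiplier:
25 / 5 = 5
Apply to Olive's share:
1 x 5 = 5

5


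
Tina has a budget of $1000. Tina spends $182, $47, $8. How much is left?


Add up expenses:
$182 + $47 + $8 = $237
Subtract from budget:
$1000 - $237 = $763

$763


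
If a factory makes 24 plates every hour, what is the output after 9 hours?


Production rate: 24 plates per hour
Time: 9 hours
Total: 24 x 9 = 216 plates

216 plates


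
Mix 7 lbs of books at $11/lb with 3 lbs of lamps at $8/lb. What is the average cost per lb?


Cost of books:
7 x $11 = $77
Cost of lamps:
3 x $8 = $24
Total cost: $77 + $24 = $101
Total weight: 10 lbs
Average: $101 / 10 = $10.10/lb

$10.10/lb


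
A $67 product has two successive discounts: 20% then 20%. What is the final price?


First discount:
20% of $67 = $13.40
Price after first discount:
$67 - $13.40 = $53.60
Second discount:
20% of $53.60 = $10.72
Final price:
$53.60 - $10.72 = $42.88

$42.88


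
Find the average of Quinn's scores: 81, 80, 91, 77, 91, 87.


Add the scores:
81 + 80 + 91 + 77 + 91 + 87 = 507
Divide by the number of tests:
507 / 6 = 84.5

84.5


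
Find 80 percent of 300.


Convert percentage to decimal:
80% = 0.8
Multiply:
300 x 0.8 = 240

240


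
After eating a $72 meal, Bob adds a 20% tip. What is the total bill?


Calculate the tip:
20% of $72 = $14.40
Add tip to meal cost:
$72 + $14.40 = $86.40

$86.40


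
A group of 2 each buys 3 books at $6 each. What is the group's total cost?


Cost per person:
3 x $6 = $18
Group total:
2 x $18 = $36

$36


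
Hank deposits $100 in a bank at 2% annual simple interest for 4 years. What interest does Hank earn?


Use the formula I = P x R x T / 100
P x R x T = 100 x 2 x 4 = 800
I = 800 / 100 = $8

$8


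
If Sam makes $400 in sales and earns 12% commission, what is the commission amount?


Convert rate to decimal:
12% = 0.12
Multiply by sales:
$400 x 0.12 = $48

$48


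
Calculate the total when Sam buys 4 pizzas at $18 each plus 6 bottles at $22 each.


Cost of pizzas:
4 x $18 = $72
Cost of bottles:
6 x $22 = $132
Add both:
$72 + $132 = $204

$204


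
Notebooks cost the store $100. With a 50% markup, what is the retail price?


Calculate the markup amount:
50% of $100 = $50
Add to cost:
$100 + $50 = $150

$150


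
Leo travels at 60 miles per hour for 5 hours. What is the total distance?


Use the formula: distance = speed x time
Speed = 60 mph, Time = 5 hours
60 x 5 = 300 miles

300 miles


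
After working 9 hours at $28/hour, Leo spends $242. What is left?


Calculate earnings:
9 x $28 = $252
Subtract spending:
$252 - $242 = $10

$10


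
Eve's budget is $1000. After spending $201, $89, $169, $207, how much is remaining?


Add up expenses:
$201 + $89 + $169 + $207 = $666
Subtract from budget:
$1000 - $666 = $334

$334


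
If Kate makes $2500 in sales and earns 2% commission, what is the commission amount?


Convert rate to decimal:
2% = 0.02
Multiply by sales:
$2500 x 0.02 = $50

$50


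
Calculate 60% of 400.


Convert percentage to decimal:
60% = 0.6
Multiply:
400 x 0.6 = 240

240


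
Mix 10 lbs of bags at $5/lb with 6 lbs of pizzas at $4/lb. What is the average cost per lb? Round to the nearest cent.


Cost of bags:
10 x $5 = $50
Cost of pizzas:
6 x $4 = $24
Total cost: $50 + $24 = $74
Total weight: 16 lbs
Average: $74 / 16 = $4.625 ≈ $4.63/lb

$4.63/lb


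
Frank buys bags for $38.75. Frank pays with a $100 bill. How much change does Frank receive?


Start with the amount paid:
$100
Subtract the price:
$100 - $38.75 = $61.25

$61.25


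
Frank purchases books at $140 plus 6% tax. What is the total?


Calculate the tax:
6% of $140 = $8.40
Add tax to price:
$140 + $8.40 = $148.40

$148.40


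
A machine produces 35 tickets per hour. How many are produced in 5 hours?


Production rate: 35 tickets per hour
Time: 5 hours
Total: 35 x 5 = 175 tickets

175 tickets


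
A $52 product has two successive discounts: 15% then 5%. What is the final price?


First discount:
15% of $52 = $7.80
Price after first discount:
$52 - $7.80 = $44.20
Second discount:
5% of $44.20 = $2.21
Final price:
$44.20 - $2.21 = $41.99

$41.99


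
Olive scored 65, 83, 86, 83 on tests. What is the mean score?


Add the scores:
65 + 83 + 86 + 83 = 317
Divide by the number of tests:
317 / 4 = 79.25

79.25


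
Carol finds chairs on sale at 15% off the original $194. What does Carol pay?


Calculate the discount amount:
15% of $194 = $29.10
Subtract from original:
$194 - $29.10 = $164.90

$164.90


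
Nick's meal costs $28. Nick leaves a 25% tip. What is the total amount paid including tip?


Calculate the tip:
25% of $28 = $7
Add tip to meal cost:
$28 + $7 = $35

$35


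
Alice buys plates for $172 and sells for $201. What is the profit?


Selling price = $201
Cost price = $172
Profit = selling price - cost price:
Profit = $201 - $172 = $29

$29


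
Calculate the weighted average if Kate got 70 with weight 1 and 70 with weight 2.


Weighted sum:
1 x 70 + 2 x 70 = 210
Total weight:
1 + 2 = 3
Weighted average:
210 / 3 = 70

70


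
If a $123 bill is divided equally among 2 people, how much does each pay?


Total bill: $123
Number of people: 2
Each pays: $123 / 2 = $61.50

$61.50


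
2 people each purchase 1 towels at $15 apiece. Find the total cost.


Cost per person:
1 x $15 = $15
Group total:
2 x $15 = $30

$30


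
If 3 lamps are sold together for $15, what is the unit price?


Total cost: $15
Number of items: 3
Unit price: $15 / 3 = $5

$5


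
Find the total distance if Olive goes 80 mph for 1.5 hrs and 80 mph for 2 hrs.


Leg 1 distance:
80 x 1.5 = 120 miles
Leg 2 distance:
80 x 2 = 160 miles
Total distance:
120 + 160 = 280 miles

280 miles


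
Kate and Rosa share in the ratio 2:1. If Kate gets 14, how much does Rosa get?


Find the multiplier:
14 / 2 = 7
Apply to Rosa's share:
1 x 7 = 7

7


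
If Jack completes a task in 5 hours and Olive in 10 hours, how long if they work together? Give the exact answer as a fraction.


Jack's rate: 1/5 of the job per hour
Olive's rate: 1/10 of the job per hour
Combined rate: 1/5 + 1/10 = 3/10 per hour
Time = 1 / (3/10) = 10/3 hours (≈ 3.33 hours)

10/3 hours


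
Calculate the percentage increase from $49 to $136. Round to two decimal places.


Find the absolute change:
|136 - 49| = 87
Divide by original and multiply by 100:
87 / 49 x 100 = 177.5510...% ≈ 177.55%

177.55%


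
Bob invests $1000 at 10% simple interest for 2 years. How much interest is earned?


Use the formula I = P x R x T / 100
P x R x T = 1000 x 10 x 2 = 20000
I = 20000 / 100 = $200

$200


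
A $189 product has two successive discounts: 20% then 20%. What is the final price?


First discount:
20% of $189 = $37.80
Price after first discount:
$189 - $37.80 = $151.20
Second discount:
20% of $151.20 = $30.24
Final price:
$151.20 - $30.24 = $120.96

$120.96


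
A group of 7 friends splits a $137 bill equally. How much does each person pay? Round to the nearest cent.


Total bill: $137
Number of people: 7
Each pays: $137 / 7 = $19.5714... ≈ $19.57

$19.57


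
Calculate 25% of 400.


Convert percentage to decimal:
25% = 0.25
Multiply:
400 x 0.25 = 100

100


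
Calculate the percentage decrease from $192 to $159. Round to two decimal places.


Find the absolute change:
|159 - 192| = 33
Divide by original and multiply by 100:
33 / 192 x 100 = 17.1875% ≈ 17.19%

17.19%


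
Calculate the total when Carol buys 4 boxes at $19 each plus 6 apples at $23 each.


Cost of boxes:
4 x $19 = $76
Cost of apples:
6 x $23 = $138
Add both:
$76 + $138 = $214

$214


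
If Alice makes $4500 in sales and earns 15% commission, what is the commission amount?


Convert rate to decimal:
15% = 0.15
Multiply by sales:
$4500 x 0.15 = $675

$675


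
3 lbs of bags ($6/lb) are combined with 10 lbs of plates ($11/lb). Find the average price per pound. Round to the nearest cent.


Cost of bags:
3 x $6 = $18
Cost of plates:
10 x $11 = $110
Total cost: $18 + $110 = $128
Total weight: 13 lbs
Average: $128 / 13 = $9.8461... ≈ $9.85/lb

$9.85/lb


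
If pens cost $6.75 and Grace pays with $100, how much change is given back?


Start with the amount paid:
$100
Subtract the price:
$100 - $6.75 = $93.25

$93.25


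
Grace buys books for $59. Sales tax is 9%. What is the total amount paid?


Calculate the tax:
9% of $59 = $5.31
Add tax to price:
$59 + $5.31 = $64.31

$64.31


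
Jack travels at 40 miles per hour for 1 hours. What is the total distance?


Use the formula: distance = speed x time
Speed = 40 mph, Time = 1 hours
40 x 1 = 40 miles

40 miles


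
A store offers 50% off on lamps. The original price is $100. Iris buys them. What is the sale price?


Calculate the discount amount:
50% of $100 = $50
Subtract from original:
$100 - $50 = $50

$50


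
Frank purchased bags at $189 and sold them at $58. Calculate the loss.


Selling price = $58
Cost price = $189
Loss = cost price - selling price:
Loss = $189 - $58 = $131

$131


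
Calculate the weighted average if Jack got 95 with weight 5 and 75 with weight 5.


Weighted sum:
5 x 95 + 5 x 75 = 850
Total weight:
5 + 5 = 10
Weighted average:
850 / 10 = 85

85


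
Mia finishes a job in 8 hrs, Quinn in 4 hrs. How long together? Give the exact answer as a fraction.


Mia's rate: 1/8 of the job per hour
Quinn's rate: 1/4 of the job per hour
Combined rate: 1/8 + 1/4 = 3/8 per hour
Time = 1 / (3/8) = 8/3 hours (≈ 2.67 hours)

8/3 hours


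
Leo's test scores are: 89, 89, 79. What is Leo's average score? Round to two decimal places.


Add the scores:
89 + 89 + 79 = 257
Divide by the number of tests:
257 / 3 = 85.6666... ≈ 85.67

85.67


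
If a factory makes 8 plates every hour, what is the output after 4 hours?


Production rate: 8 plates per hour
Time: 4 hours
Total: 8 x 4 = 32 plates

32 plates


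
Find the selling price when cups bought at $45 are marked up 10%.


Calculate the markup amount:
10% of $45 = $4.50
Add to cost:
$45 + $4.50 = $49.50

$49.50


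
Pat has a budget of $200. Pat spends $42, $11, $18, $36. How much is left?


Add up expenses:
$42 + $11 + $18 + $36 = $107
Subtract from budget:
$200 - $107 = $93

$93


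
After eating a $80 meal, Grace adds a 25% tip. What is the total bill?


Calculate the tip:
25% of $80 = $20
Add tip to meal cost:
$80 + $20 = $100

$100


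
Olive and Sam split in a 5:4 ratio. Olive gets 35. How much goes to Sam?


Find the multiplier:
35 / 5 = 7
Apply to Sam's share:
4 x 7 = 28

28


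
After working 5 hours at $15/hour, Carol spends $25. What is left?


Calculate earnings:
5 x $15 = $75
Subtract spending:
$75 - $25 = $50

$50


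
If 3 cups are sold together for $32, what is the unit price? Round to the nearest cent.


Total cost: $32
Number of items: 3
Unit price: $32 / 3 = $10.6666... ≈ $10.67

$10.67


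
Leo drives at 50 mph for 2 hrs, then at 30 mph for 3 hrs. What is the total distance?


Leg 1 distance:
50 x 2 = 100 miles
Leg 2 distance:
30 x 3 = 90 miles
Total distance:
100 + 90 = 190 miles

190 miles


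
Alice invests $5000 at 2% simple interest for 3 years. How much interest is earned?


Use the formula I = P x R x T / 100
P x R x T = 5000 x 2 x 3 = 30000
I = 30000 / 100 = $300

$300


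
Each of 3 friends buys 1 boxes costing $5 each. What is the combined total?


Cost per person:
1 x $5 = $5
Group total:
3 x $5 = $15

$15


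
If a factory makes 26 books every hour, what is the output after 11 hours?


Production rate: 26 books per hour
Time: 11 hours
Total: 26 x 11 = 286 books

286 books


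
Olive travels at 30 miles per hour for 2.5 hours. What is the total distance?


Use the formula: distance = speed x time
Speed = 30 mph, Time = 2.5 hours
30 x 2.5 = 75 miles

75 miles


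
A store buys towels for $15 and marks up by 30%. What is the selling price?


Calculate the markup amount:
30% of $15 = $4.50
Add to cost:
$15 + $4.50 = $19.50

$19.50


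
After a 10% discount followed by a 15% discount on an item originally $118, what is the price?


First discount:
10% of $118 = $11.80
Price after first discount:
$118 - $11.80 = $106.20
Second discount:
15% of $106.20 = $15.93
Final price:
$106.20 - $15.93 = $90.27

$90.27


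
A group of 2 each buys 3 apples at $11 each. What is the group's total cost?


Cost per person:
3 x $11 = $33
Group total:
2 x $33 = $66

$66


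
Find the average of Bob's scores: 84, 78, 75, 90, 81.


Add the scores:
84 + 78 + 75 + 90 + 81 = 408
Divide by the number of tests:
408 / 5 = 81.6

81.6


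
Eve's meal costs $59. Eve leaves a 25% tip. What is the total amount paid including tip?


Calculate the tip:
25% of $59 = $14.75
Add tip to meal cost:
$59 + $14.75 = $73.75

$73.75


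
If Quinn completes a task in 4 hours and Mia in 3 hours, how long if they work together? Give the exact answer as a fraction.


Quinn's rate: 1/4 of the job per hour
Mia's rate: 1/3 of the job per hour
Combined rate: 1/4 + 1/3 = 7/12 per hour
Time = 1 / (7/12) = 12/7 hours (≈ 1.71 hours)

12/7 hours


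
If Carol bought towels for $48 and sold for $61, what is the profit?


Selling price = $61
Cost price = $48
Profit = selling price - cost price:
Profit = $61 - $48 = $13

$13


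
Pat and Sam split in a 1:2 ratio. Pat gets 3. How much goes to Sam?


Find the multiplier:
3 / 1 = 3
Apply to Sam's share:
2 x 3 = 6

6


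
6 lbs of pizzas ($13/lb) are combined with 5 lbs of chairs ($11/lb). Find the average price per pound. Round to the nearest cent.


Cost of pizzas:
6 x $13 = $78
Cost of chairs:
5 x $11 = $55
Total cost: $78 + $55 = $133
Total weight: 11 lbs
Average: $133 / 11 = $12.0909... ≈ $12.09/lb

$12.09/lb


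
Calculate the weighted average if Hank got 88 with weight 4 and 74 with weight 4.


Weighted sum:
4 x 88 + 4 x 74 = 648
Total weight:
4 + 4 = 8
Weighted average:
648 / 8 = 81

81


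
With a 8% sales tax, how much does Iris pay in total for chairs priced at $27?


Calculate the tax:
8% of $27 = $2.16
Add tax to price:
$27 + $2.16 = $29.16

$29.16


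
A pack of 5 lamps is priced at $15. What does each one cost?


Total cost: $15
Number of items: 5
Unit price: $15 / 5 = $3

$3


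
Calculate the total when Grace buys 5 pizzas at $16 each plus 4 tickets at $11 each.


Cost of pizzas:
5 x $16 = $80
Cost of tickets:
4 x $11 = $44
Add both:
$80 + $44 = $124

$124


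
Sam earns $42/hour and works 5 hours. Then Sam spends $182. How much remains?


Calculate earnings:
5 x $42 = $210
Subtract spending:
$210 - $182 = $28

$28


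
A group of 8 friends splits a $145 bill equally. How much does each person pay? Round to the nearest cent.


Total bill: $145
Number of people: 8
Each pays: $145 / 8 = $18.125 ≈ $18.13

$18.13


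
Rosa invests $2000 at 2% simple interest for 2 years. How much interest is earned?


Use the formula I = P x R x T / 100
P x R x T = 2000 x 2 x 2 = 8000
I = 8000 / 100 = $80

$80


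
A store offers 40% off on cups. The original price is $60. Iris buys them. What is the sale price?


Calculate the discount amount:
40% of $60 = $24
Subtract from original:
$60 - $24 = $36

$36


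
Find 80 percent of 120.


Convert percentage to decimal:
80% = 0.8
Multiply:
120 x 0.8 = 96

96


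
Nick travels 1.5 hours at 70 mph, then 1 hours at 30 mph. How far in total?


Leg 1 distance:
70 x 1.5 = 105 miles
Leg 2 distance:
30 x 1 = 30 miles
Total distance:
105 + 30 = 135 miles

135 miles


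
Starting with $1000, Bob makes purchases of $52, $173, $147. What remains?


Add up expenses:
$52 + $173 + $147 = $372
Subtract from budget:
$1000 - $372 = $628

$628


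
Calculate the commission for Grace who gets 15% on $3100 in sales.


Convert rate to decimal:
15% = 0.15
Multiply by sales:
$3100 x 0.15 = $465

$465


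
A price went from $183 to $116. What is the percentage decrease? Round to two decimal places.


Find the absolute change:
|116 - 183| = 67
Divide by original and multiply by 100:
67 / 183 x 100 = 36.6120...% ≈ 36.61%

36.61%


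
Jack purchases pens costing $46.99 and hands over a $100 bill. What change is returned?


Start with the amount paid:
$100
Subtract the price:
$100 - $46.99 = $53.01

$53.01


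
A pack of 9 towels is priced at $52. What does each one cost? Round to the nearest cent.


Total cost: $52
Number of items: 9
Unit price: $52 / 9 = $5.7777... ≈ $5.78

$5.78


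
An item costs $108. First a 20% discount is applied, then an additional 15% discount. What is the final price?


First discount:
20% of $108 = $21.60
Price after first discount:
$108 - $21.60 = $86.40
Second discount:
15% of $86.40 = $12.96
Final price:
$86.40 - $12.96 = $73.44

$73.44


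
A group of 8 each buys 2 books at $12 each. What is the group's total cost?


Cost per person:
2 x $12 = $24
Group total:
8 x $24 = $192

$192


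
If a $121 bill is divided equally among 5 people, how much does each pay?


Total bill: $121
Number of people: 5
Each pays: $121 / 5 = $24.20

$24.20


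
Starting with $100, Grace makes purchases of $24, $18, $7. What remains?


Add up expenses:
$24 + $18 + $7 = $49
Subtract from budget:
$100 - $49 = $51

$51


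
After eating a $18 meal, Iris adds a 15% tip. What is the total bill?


Calculate the tip:
15% of $18 = $2.70
Add tip to meal cost:
$18 + $2.70 = $20.70

$20.70


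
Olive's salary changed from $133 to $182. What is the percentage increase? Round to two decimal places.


Find the absolute change:
|182 - 133| = 49
Divide by original and multiply by 100:
49 / 133 x 100 = 36.8421...% ≈ 36.84%

36.84%


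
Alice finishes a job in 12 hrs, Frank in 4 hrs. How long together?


Alice's rate: 1/12 of the job per hour
Frank's rate: 1/4 of the job per hour
Combined rate: 1/12 + 1/4 = 1/3 per hour
Time = 1 / (1/3) = 3 hours

3 hours


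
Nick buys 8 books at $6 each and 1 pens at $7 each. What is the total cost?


Cost of books:
8 x $6 = $48
Cost of pens:
1 x $7 = $7
Add both:
$48 + $7 = $55

$55


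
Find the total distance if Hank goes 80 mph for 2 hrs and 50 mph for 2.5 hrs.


Leg 1 distance:
80 x 2 = 160 miles
Leg 2 distance:
50 x 2.5 = 125 miles
Total distance:
160 + 125 = 285 miles

285 miles


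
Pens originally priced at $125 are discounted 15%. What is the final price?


Calculate the discount amount:
15% of $125 = $18.75
Subtract from original:
$125 - $18.75 = $106.25

$106.25


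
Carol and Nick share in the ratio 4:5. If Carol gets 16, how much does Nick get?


Find the multiplier:
16 / 4 = 4
Apply to Nick's share:
5 x 4 = 20

20


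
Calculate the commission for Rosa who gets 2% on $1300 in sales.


Convert rate to decimal:
2% = 0.02
Multiply by sales:
$1300 x 0.02 = $26

$26


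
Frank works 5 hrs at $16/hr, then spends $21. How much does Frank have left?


Calculate earnings:
5 x $16 = $80
Subtract spending:
$80 - $21 = $59

$59


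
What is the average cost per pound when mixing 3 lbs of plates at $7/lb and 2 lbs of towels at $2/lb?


Cost of plates:
3 x $7 = $21
Cost of towels:
2 x $2 = $4
Total cost: $21 + $4 = $25
Total weight: 5 lbs
Average: $25 / 5 = $5/lb

$5/lb


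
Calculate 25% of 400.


Convert percentage to decimal:
25% = 0.25
Multiply:
400 x 0.25 = 100

100


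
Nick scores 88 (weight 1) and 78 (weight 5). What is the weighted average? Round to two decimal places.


Weighted sum:
1 x 88 + 5 x 78 = 478
Total weight:
1 + 5 = 6
Weighted average:
478 / 6 = 79.6666... ≈ 79.67

79.67


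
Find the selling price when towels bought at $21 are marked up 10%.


Calculate the markup amount:
10% of $21 = $2.10
Add to cost:
$21 + $2.10 = $23.10

$23.10


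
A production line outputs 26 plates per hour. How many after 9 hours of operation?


Production rate: 26 plates per hour
Time: 9 hours
Total: 26 x 9 = 234 plates

234 plates


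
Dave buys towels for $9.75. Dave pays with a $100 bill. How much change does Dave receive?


Start with the amount paid:
$100
Subtract the price:
$100 - $9.75 = $90.25

$90.25


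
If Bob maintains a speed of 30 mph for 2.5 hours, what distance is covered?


Use the formula: distance = speed x time
Speed = 30 mph, Time = 2.5 hours
30 x 2.5 = 75 miles

75 miles


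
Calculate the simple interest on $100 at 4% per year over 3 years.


Use the formula I = P x R x T / 100
P x R x T = 100 x 4 x 3 = 1200
I = 1200 / 100 = $12

$12


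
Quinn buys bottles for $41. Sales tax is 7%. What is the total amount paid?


Calculate the tax:
7% of $41 = $2.87
Add tax to price:
$41 + $2.87 = $43.87

$43.87


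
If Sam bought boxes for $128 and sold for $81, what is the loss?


Selling price = $81
Cost price = $128
Loss = cost price - selling price:
Loss = $128 - $81 = $47

$47


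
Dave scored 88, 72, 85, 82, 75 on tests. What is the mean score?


Add the scores:
88 + 72 + 85 + 82 + 75 = 402
Divide by the number of tests:
402 / 5 = 80.4

80.4


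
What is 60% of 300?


Convert percentage to decimal:
60% = 0.6
Multiply:
300 x 0.6 = 180

180


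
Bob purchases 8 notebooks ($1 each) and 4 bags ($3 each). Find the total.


Cost of notebooks:
8 x $1 = $8
Cost of bags:
4 x $3 = $12
Add both:
$8 + $12 = $20

$20


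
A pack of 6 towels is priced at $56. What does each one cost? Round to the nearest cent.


Total cost: $56
Number of items: 6
Unit price: $56 / 6 = $9.3333... ≈ $9.33

$9.33


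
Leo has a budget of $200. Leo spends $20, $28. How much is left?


Add up expenses:
$20 + $28 = $48
Subtract from budget:
$200 - $48 = $152

$152


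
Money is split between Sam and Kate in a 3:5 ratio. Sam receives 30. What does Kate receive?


Find the multiplier:
30 / 3 = 10
Apply to Kate's share:
5 x 10 = 50

50


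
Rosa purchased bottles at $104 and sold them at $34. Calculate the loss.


Selling price = $34
Cost price = $104
Loss = cost price - selling price:
Loss = $104 - $34 = $70

$70


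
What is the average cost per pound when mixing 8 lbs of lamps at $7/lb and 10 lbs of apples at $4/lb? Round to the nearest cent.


Cost of lamps:
8 x $7 = $56
Cost of apples:
10 x $4 = $40
Total cost: $56 + $40 = $96
Total weight: 18 lbs
Average: $96 / 18 = $5.3333... ≈ $5.33/lb

$5.33/lb


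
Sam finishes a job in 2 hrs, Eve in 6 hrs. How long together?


Sam's rate: 1/2 of the job per hour
Eve's rate: 1/6 of the job per hour
Combined rate: 1/2 + 1/6 = 2/3 per hour
Time = 1 / (2/3) = 3/2 = 1.5 hours

1.5 hours


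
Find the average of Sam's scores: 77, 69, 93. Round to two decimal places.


Add the scores:
77 + 69 + 93 = 239
Divide by the number of tests:
239 / 3 = 79.6666... ≈ 79.67

79.67


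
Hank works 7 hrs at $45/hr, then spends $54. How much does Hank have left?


Calculate earnings:
7 x $45 = $315
Subtract spending:
$315 - $54 = $261

$261


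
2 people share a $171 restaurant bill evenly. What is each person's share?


Total bill: $171
Number of people: 2
Each pays: $171 / 2 = $85.50

$85.50


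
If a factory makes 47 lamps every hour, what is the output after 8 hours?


Production rate: 47 lamps per hour
Time: 8 hours
Total: 47 x 8 = 376 lamps

376 lamps


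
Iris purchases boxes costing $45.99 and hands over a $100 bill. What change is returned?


Start with the amount paid:
$100
Subtract the price:
$100 - $45.99 = $54.01

$54.01


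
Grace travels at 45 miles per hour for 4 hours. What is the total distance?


Use the formula: distance = speed x time
Speed = 45 mph, Time = 4 hours
45 x 4 = 180 miles

180 miles


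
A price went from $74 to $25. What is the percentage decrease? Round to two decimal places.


Find the absolute change:
|25 - 74| = 49
Divide by original and multiply by 100:
49 / 74 x 100 = 66.2162...% ≈ 66.22%

66.22%


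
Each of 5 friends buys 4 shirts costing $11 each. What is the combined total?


Cost per person:
4 x $11 = $44
Group total:
5 x $44 = $220

$220


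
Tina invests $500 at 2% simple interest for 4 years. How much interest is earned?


Use the formula I = P x R x T / 100
P x R x T = 500 x 2 x 4 = 4000
I = 4000 / 100 = $40

$40


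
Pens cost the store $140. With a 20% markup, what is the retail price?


Calculate the markup amount:
20% of $140 = $28
Add to cost:
$140 + $28 = $168

$168


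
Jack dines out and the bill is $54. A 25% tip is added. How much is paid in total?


Calculate the tip:
25% of $54 = $13.50
Add tip to meal cost:
$54 + $13.50 = $67.50

$67.50


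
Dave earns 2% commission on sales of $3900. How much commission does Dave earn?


Convert rate to decimal:
2% = 0.02
Multiply by sales:
$3900 x 0.02 = $78

$78


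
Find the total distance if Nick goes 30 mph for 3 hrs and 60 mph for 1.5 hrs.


Leg 1 distance:
30 x 3 = 90 miles
Leg 2 distance:
60 x 1.5 = 90 miles
Total distance:
90 + 90 = 180 miles

180 miles


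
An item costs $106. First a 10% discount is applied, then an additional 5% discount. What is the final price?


First discount:
10% of $106 = $10.60
Price after first discount:
$106 - $10.60 = $95.40
Second discount:
5% of $95.40 = $4.77
Final price:
$95.40 - $4.77 = $90.63

$90.63


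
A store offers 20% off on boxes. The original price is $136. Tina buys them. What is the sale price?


Calculate the discount amount:
20% of $136 = $27.20
Subtract from original:
$136 - $27.20 = $108.80

$108.80


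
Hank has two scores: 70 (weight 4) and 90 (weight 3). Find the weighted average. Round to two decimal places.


Weighted sum:
4 x 70 + 3 x 90 = 550
Total weight:
4 + 3 = 7
Weighted average:
550 / 7 = 78.5714... ≈ 78.57

78.57


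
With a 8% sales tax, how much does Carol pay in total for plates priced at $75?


Calculate the tax:
8% of $75 = $6
Add tax to price:
$75 + $6 = $81

$81


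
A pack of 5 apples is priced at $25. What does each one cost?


Total cost: $25
Number of items: 5
Unit price: $25 / 5 = $5

$5


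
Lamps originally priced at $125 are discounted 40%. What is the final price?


Calculate the discount amount:
40% of $125 = $50
Subtract from original:
$125 - $50 = $75

$75


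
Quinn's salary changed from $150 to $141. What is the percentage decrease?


Find the absolute change:
|141 - 150| = 9
Divide by original and multiply by 100:
9 / 150 x 100 = 6%

6%


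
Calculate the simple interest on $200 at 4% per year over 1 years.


Use the formula I = P x R x T / 100
P x R x T = 200 x 4 x 1 = 800
I = 800 / 100 = $8

$8


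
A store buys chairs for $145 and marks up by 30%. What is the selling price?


Calculate the markup amount:
30% of $145 = $43.50
Add to cost:
$145 + $43.50 = $188.50

$188.50


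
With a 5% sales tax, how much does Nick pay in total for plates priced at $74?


Calculate the tax:
5% of $74 = $3.70
Add tax to price:
$74 + $3.70 = $77.70

$77.70


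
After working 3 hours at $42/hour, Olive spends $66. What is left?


Calculate earnings:
3 x $42 = $126
Subtract spending:
$126 - $66 = $60

$60


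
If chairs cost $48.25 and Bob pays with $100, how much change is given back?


Start with the amount paid:
$100
Subtract the price:
$100 - $48.25 = $51.75

$51.75


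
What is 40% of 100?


Convert percentage to decimal:
40% = 0.4
Multiply:
100 x 0.4 = 40

40


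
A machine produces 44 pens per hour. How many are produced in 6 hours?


Production rate: 44 pens per hour
Time: 6 hours
Total: 44 x 6 = 264 pens

264 pens


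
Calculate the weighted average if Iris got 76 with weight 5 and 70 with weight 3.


Weighted sum:
5 x 76 + 3 x 70 = 590
Total weight:
5 + 3 = 8
Weighted average:
590 / 8 = 73.75

73.75


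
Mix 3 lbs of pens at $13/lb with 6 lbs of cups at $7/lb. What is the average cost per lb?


Cost of pens:
3 x $13 = $39
Cost of cups:
6 x $7 = $42
Total cost: $39 + $42 = $81
Total weight: 9 lbs
Average: $81 / 9 = $9/lb

$9/lb


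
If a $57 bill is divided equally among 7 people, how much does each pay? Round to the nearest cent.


Total bill: $57
Number of people: 7
Each pays: $57 / 7 = $8.1428... ≈ $8.14

$8.14


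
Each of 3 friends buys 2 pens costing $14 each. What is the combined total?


Cost per person:
2 x $14 = $28
Group total:
3 x $28 = $84

$84


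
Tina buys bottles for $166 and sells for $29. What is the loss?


Selling price = $29
Cost price = $166
Loss = cost price - selling price:
Loss = $166 - $29 = $137

$137


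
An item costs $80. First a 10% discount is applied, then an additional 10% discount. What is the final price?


First discount:
10% of $80 = $8
Price after first discount:
$80 - $8 = $72
Second discount:
10% of $72 = $7.20
Final price:
$72 - $7.20 = $64.80

$64.80


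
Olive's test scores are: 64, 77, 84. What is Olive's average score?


Add the scores:
64 + 77 + 84 = 225
Divide by the number of tests:
225 / 3 = 75

75


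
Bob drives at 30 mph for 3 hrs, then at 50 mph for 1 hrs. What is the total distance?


Leg 1 distance:
30 x 3 = 90 miles
Leg 2 distance:
50 x 1 = 50 miles
Total distance:
90 + 50 = 140 miles

140 miles


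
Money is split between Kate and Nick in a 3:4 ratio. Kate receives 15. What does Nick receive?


Find the multiplier:
15 / 3 = 5
Apply to Nick's share:
4 x 5 = 20

20
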